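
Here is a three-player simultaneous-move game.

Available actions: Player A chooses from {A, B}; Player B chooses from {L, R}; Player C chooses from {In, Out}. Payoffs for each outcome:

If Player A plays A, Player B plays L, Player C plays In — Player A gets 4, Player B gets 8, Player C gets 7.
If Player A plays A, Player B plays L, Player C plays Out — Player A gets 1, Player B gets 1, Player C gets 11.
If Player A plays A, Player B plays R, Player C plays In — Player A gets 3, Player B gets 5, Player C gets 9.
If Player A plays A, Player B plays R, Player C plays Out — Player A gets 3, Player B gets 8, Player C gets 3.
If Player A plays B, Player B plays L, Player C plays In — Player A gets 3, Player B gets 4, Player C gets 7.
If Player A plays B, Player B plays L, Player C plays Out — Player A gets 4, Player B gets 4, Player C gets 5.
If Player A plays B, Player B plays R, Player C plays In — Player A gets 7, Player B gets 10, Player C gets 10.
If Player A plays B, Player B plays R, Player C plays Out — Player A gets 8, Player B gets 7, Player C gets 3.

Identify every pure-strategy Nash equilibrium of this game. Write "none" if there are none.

Check each profile: it is a Nash equilibrium iff no player can strictly gain by switching unilaterally.
(A, L, In): Player C can switch to Out (7 → 11). Not NE.
(A, L, Out): Player A can switch to B (1 → 4). Not NE.
(A, R, In): Player A can switch to B (3 → 7). Not NE.
(A, R, Out): Player A can switch to B (3 → 8). Not NE.
(B, L, In): Player A can switch to A (3 → 4). Not NE.
(B, L, Out): Player B can switch to R (4 → 7). Not NE.
(B, R, In): Player A gets 7, best alternative 3; Player B gets 10, best alternative 4; Player C gets 10, best alternative 3. No profitable deviation — NE.
(The remaining 1 profile has a profitable deviation by the same check.)

Pure NE: (B, R, In)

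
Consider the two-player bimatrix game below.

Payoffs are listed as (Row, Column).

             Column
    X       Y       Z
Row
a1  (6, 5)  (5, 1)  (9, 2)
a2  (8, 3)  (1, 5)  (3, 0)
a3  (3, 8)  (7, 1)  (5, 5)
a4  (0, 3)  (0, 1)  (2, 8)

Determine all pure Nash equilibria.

This game has no pure Nash equilibrium.

(a1, X): Row can switch to a2 (6 → 8). Not NE.
(a1, Y): Row can switch to a3 (5 → 7). Not NE.
(a1, Z): Column can switch to X (2 → 5). Not NE.
(a2, X): Column can switch to Y (3 → 5). Not NE.
(a2, Y): Row can switch to a1 (1 → 5). Not NE.
(a2, Z): Row can switch to a1 (3 → 9). Not NE.
(a3, X): Row can switch to a1 (3 → 6). Not NE.
(a3, Y): Column can switch to X (1 → 8). Not NE.
(a3, Z): Row can switch to a1 (5 → 9). Not NE.
(a4, X): Row can switch to a1 (0 → 6). Not NE.
(a4, Y): Row can switch to a1 (0 → 5). Not NE.
(a4, Z): Row can switch to a1 (2 → 9). Not NE.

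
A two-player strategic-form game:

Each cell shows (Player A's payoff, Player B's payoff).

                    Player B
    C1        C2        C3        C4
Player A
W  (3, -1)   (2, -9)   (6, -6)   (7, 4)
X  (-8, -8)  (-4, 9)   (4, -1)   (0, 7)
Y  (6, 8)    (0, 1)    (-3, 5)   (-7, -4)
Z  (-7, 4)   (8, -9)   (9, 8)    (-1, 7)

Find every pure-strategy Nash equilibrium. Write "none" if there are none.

Pure-strategy Nash equilibria: (W, C4); (Y, C1); (Z, C3)

(W, C1): Player A can switch to Y (3 → 6). Not NE.
(W, C2): Player A can switch to Z (2 → 8). Not NE.
(W, C3): Player A can switch to Z (6 → 9). Not NE.
(W, C4): Player A gets 7, best alternative 0; Player B gets 4, best alternative -1. No profitable deviation — NE.
(X, C1): Player A can switch to W (-8 → 3). Not NE.
(X, C2): Player A can switch to W (-4 → 2). Not NE.
(X, C3): Player A can switch to W (4 → 6). Not NE.
(X, C4): Player A can switch to W (0 → 7). Not NE.
(Y, C1): Player A gets 6, best alternative 3; Player B gets 8, best alternative 5. No profitable deviation — NE.
(Y, C2): Player A can switch to W (0 → 2). Not NE.
(Y, C3): Player A can switch to W (-3 → 6). Not NE.
(Y, C4): Player A can switch to W (-7 → 7). Not NE.
(Z, C1): Player A can switch to W (-7 → 3). Not NE.
(Z, C2): Player B can switch to C1 (-9 → 4). Not NE.
(Z, C3): Player A gets 9, best alternative 6; Player B gets 8, best alternative 7. No profitable deviation — NE.
(The remaining 1 profile has a profitable deviation by the same check.)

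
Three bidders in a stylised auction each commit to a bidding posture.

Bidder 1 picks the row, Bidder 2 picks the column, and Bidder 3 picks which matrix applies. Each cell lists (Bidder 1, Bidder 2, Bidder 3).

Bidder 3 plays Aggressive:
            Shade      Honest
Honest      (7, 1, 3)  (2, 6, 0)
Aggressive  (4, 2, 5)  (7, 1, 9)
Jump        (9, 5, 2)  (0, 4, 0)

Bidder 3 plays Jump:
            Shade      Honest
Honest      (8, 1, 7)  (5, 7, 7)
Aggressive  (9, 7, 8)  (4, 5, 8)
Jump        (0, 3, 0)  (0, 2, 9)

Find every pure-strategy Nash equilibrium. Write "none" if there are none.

For each player, find the best response to each opponent profile; mutual best responses are the pure NE.
Bidder 1 against (Shade, Aggressive): payoffs 7, 4, 9 → best response Jump.
Bidder 1 against (Shade, Jump): payoffs 8, 9, 0 → best response Aggressive.
Bidder 1 against (Honest, Aggressive): payoffs 2, 7, 0 → best response Aggressive.
Bidder 1 against (Honest, Jump): payoffs 5, 4, 0 → best response Honest.
Bidder 2 against (Honest, Aggressive): payoffs 1, 6 → best response Honest.
Bidder 2 against (Honest, Jump): payoffs 1, 7 → best response Honest.
Bidder 2 against (Aggressive, Aggressive): payoffs 2, 1 → best response Shade.
Bidder 2 against (Aggressive, Jump): payoffs 7, 5 → best response Shade.
Bidder 2 against (Jump, Aggressive): payoffs 5, 4 → best response Shade.
Bidder 2 against (Jump, Jump): payoffs 3, 2 → best response Shade.
Bidder 3 against (Honest, Shade): payoffs 3, 7 → best response Jump.
Bidder 3 against (Honest, Honest): payoffs 0, 7 → best response Jump.
Bidder 3 against (Aggressive, Shade): payoffs 5, 8 → best response Jump.
Bidder 3 against (Aggressive, Honest): payoffs 9, 8 → best response Aggressive.
Bidder 3 against (Jump, Shade): payoffs 2, 0 → best response Aggressive.
Bidder 3 against (Jump, Honest): payoffs 0, 9 → best response Jump.
Mutual best responses: (Honest, Honest, Jump); (Aggressive, Shade, Jump); (Jump, Shade, Aggressive).

The pure Nash equilibria are (Honest, Honest, Jump), (Aggressive, Shade, Jump), (Jump, Shade, Aggressive).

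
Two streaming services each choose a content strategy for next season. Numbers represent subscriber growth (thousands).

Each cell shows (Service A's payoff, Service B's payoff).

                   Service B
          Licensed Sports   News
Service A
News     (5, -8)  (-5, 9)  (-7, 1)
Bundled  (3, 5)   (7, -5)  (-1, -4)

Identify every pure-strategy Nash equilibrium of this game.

Service A against Licensed: payoffs 5, 3 → best response News.
Service A against Sports: payoffs -5, 7 → best response Bundled.
Service A against News: payoffs -7, -1 → best response Bundled.
Service B against News: payoffs -8, 9, 1 → best response Sports.
Service B against Bundled: payoffs 5, -5, -4 → best response Licensed.
No profile is a mutual best response for all players.

This game has no pure Nash equilibrium.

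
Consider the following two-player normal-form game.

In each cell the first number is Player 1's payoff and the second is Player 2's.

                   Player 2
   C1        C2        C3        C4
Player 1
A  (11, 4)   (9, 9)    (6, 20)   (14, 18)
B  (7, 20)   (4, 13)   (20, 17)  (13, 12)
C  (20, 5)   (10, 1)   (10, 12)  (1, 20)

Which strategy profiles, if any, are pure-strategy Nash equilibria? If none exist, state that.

For each strategy profile, look for a profitable unilateral deviation.
(A, C1): Player 1 can switch to C (11 → 20). Not NE.
(A, C2): Player 1 can switch to C (9 → 10). Not NE.
(A, C3): Player 1 can switch to B (6 → 20). Not NE.
(A, C4): Player 2 can switch to C3 (18 → 20). Not NE.
(B, C1): Player 1 can switch to A (7 → 11). Not NE.
(B, C2): Player 1 can switch to A (4 → 9). Not NE.
(B, C3): Player 2 can switch to C1 (17 → 20). Not NE.
(B, C4): Player 1 can switch to A (13 → 14). Not NE.
(The remaining 4 profiles each have a profitable deviation by the same check.)

There is no pure-strategy Nash equilibrium.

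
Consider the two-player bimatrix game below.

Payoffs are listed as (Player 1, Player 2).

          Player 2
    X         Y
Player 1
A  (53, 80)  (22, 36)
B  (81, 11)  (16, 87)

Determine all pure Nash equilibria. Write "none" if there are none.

There is no pure-strategy Nash equilibrium.

(A, X): Player 1 can switch to B (53 → 81). Not NE.
(A, Y): Player 2 can switch to X (36 → 80). Not NE.
(B, X): Player 2 can switch to Y (11 → 87). Not NE.
(B, Y): Player 1 can switch to A (16 → 22). Not NE.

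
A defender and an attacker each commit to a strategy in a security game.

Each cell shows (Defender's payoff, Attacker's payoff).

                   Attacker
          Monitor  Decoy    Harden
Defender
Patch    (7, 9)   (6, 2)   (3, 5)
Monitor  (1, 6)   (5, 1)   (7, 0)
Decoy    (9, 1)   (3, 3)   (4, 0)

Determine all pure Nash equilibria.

Defender against Monitor: payoffs 7, 1, 9 → best response Decoy.
Defender against Decoy: payoffs 6, 5, 3 → best response Patch.
Defender against Harden: payoffs 3, 7, 4 → best response Monitor.
Attacker against Patch: payoffs 9, 2, 5 → best response Monitor.
Attacker against Monitor: payoffs 6, 1, 0 → best response Monitor.
Attacker against Decoy: payoffs 1, 3, 0 → best response Decoy.
No profile is a mutual best response for all players.

This game has no pure Nash equilibrium.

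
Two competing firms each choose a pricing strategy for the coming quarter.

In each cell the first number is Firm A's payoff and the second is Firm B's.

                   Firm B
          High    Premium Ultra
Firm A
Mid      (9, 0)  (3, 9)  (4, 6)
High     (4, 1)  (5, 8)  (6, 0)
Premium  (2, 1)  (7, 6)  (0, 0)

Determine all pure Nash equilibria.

For each strategy profile, look for a profitable unilateral deviation.
(Mid, High): Firm B can switch to Premium (0 → 9). Not NE.
(Mid, Premium): Firm A can switch to High (3 → 5). Not NE.
(Mid, Ultra): Firm A can switch to High (4 → 6). Not NE.
(High, High): Firm A can switch to Mid (4 → 9). Not NE.
(High, Premium): Firm A can switch to Premium (5 → 7). Not NE.
(High, Ultra): Firm B can switch to High (0 → 1). Not NE.
(Premium, High): Firm A can switch to Mid (2 → 9). Not NE.
(Premium, Premium): Firm A gets 7, best alternative 5; Firm B gets 6, best alternative 1. No profitable deviation — NE.
(Premium, Ultra): Firm A can switch to Mid (0 → 4). Not NE.

Pure NE: (Premium, Premium)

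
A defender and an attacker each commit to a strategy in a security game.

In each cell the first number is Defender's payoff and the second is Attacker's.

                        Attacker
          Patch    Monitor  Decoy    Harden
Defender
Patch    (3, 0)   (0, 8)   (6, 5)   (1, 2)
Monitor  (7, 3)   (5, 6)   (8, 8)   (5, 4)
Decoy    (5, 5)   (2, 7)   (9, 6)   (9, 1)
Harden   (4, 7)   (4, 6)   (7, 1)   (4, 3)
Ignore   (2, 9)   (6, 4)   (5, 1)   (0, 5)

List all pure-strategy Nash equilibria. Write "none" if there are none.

none

Defender against Patch: payoffs 3, 7, 5, 4, 2 → best response Monitor.
Defender against Monitor: payoffs 0, 5, 2, 4, 6 → best response Ignore.
Defender against Decoy: payoffs 6, 8, 9, 7, 5 → best response Decoy.
Defender against Harden: payoffs 1, 5, 9, 4, 0 → best response Decoy.
Attacker against Patch: payoffs 0, 8, 5, 2 → best response Monitor.
Attacker against Monitor: payoffs 3, 6, 8, 4 → best response Decoy.
Attacker against Decoy: payoffs 5, 7, 6, 1 → best response Monitor.
Attacker against Harden: payoffs 7, 6, 1, 3 → best response Patch.
Attacker against Ignore: payoffs 9, 4, 1, 5 → best response Patch.
No profile is a mutual best response for all players.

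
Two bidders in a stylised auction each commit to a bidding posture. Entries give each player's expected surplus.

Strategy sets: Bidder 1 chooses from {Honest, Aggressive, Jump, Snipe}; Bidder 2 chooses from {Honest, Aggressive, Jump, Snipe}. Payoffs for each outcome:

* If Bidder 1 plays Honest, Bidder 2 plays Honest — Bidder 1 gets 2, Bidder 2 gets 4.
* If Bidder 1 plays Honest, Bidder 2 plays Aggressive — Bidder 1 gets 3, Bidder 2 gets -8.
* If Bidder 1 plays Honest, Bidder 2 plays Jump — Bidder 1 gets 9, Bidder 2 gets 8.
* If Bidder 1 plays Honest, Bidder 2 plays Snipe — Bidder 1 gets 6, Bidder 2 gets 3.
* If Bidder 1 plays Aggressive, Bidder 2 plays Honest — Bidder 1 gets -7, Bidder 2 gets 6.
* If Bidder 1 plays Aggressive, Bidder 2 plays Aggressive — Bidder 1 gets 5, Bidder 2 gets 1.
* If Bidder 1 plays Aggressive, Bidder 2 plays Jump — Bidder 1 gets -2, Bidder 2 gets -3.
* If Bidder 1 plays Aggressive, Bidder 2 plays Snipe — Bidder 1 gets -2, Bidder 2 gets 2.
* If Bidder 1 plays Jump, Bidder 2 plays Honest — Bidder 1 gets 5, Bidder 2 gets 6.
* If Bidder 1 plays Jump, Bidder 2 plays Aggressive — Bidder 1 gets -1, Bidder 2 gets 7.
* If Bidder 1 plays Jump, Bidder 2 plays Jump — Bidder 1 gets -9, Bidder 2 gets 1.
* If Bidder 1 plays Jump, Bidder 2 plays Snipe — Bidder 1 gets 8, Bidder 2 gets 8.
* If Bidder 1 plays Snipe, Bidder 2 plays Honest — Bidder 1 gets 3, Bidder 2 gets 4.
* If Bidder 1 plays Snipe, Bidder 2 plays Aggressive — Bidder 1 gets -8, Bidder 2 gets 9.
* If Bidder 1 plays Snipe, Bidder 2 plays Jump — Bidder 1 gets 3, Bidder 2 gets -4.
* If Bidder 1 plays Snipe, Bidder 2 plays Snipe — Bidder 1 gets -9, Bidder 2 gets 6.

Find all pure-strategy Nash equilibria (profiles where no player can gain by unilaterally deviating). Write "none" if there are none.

The pure Nash equilibria are (Honest, Jump), (Jump, Snipe).

(Honest, Honest): Bidder 1 can switch to Jump (2 → 5). Not NE.
(Honest, Aggressive): Bidder 1 can switch to Aggressive (3 → 5). Not NE.
(Honest, Jump): Bidder 1 gets 9, best alternative 3; Bidder 2 gets 8, best alternative 4. No profitable deviation — NE.
(Honest, Snipe): Bidder 1 can switch to Jump (6 → 8). Not NE.
(Aggressive, Honest): Bidder 1 can switch to Honest (-7 → 2). Not NE.
(Aggressive, Aggressive): Bidder 2 can switch to Honest (1 → 6). Not NE.
(Aggressive, Jump): Bidder 1 can switch to Honest (-2 → 9). Not NE.
(Jump, Snipe): Bidder 1 gets 8, best alternative 6; Bidder 2 gets 8, best alternative 7. No profitable deviation — NE.
(The remaining 8 profiles each have a profitable deviation by the same check.)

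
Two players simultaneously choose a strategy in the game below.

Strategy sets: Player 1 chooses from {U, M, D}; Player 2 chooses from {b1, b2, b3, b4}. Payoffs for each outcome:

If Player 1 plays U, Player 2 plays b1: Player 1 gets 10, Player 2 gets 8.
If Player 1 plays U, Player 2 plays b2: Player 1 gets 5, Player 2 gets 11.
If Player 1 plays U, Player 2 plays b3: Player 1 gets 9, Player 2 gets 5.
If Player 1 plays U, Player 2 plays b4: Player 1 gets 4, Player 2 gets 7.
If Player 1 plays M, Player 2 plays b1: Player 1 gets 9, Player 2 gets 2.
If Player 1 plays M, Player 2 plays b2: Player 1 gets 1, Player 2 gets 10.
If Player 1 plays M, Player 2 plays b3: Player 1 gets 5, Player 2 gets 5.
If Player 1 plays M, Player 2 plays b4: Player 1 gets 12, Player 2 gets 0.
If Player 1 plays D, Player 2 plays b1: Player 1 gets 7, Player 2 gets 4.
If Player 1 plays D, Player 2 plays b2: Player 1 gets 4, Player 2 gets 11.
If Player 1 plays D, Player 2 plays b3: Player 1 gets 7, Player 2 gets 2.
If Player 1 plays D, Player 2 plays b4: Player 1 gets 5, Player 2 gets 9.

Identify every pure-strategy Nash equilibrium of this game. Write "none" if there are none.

For each player, find the best response to each opponent profile; mutual best responses are the pure NE.
Player 1 against b1: payoffs 10, 9, 7 → best response U.
Player 1 against b2: payoffs 5, 1, 4 → best response U.
Player 1 against b3: payoffs 9, 5, 7 → best response U.
Player 1 against b4: payoffs 4, 12, 5 → best response M.
Player 2 against U: payoffs 8, 11, 5, 7 → best response b2.
Player 2 against M: payoffs 2, 10, 5, 0 → best response b2.
Player 2 against D: payoffs 4, 11, 2, 9 → best response b2.
Mutual best responses: (U, b2).

(U, b2)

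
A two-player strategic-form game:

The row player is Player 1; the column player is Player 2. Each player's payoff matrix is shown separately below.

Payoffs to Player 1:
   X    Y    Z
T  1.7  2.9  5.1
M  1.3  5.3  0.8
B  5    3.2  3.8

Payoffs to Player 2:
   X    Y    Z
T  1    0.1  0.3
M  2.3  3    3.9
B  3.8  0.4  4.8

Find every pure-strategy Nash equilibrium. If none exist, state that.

This game has no pure Nash equilibrium.

Check each profile: it is a Nash equilibrium iff no player can strictly gain by switching unilaterally.
(T, X): Player 1 can switch to B (1.7 → 5). Not NE.
(T, Y): Player 1 can switch to M (2.9 → 5.3). Not NE.
(T, Z): Player 2 can switch to X (0.3 → 1). Not NE.
(M, X): Player 1 can switch to T (1.3 → 1.7). Not NE.
(M, Y): Player 2 can switch to Z (3 → 3.9). Not NE.
(M, Z): Player 1 can switch to T (0.8 → 5.1). Not NE.
(The remaining 3 profiles each have a profitable deviation by the same check.)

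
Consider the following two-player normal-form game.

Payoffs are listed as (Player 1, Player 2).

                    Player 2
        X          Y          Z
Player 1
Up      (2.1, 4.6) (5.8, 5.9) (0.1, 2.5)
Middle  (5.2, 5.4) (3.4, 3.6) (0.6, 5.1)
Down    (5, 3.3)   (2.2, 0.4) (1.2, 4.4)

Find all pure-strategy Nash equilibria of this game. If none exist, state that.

For each strategy profile, look for a profitable unilateral deviation.
(Up, X): Player 1 can switch to Middle (2.1 → 5.2). Not NE.
(Up, Y): Player 1 gets 5.8, best alternative 3.4; Player 2 gets 5.9, best alternative 4.6. No profitable deviation — NE.
(Up, Z): Player 1 can switch to Middle (0.1 → 0.6). Not NE.
(Middle, X): Player 1 gets 5.2, best alternative 5; Player 2 gets 5.4, best alternative 5.1. No profitable deviation — NE.
(Middle, Y): Player 1 can switch to Up (3.4 → 5.8). Not NE.
(Middle, Z): Player 1 can switch to Down (0.6 → 1.2). Not NE.
(Down, X): Player 1 can switch to Middle (5 → 5.2). Not NE.
(Down, Y): Player 1 can switch to Up (2.2 → 5.8). Not NE.
(Down, Z): Player 1 gets 1.2, best alternative 0.6; Player 2 gets 4.4, best alternative 3.3. No profitable deviation — NE.

The pure Nash equilibria are (Up, Y), (Middle, X), (Down, Z).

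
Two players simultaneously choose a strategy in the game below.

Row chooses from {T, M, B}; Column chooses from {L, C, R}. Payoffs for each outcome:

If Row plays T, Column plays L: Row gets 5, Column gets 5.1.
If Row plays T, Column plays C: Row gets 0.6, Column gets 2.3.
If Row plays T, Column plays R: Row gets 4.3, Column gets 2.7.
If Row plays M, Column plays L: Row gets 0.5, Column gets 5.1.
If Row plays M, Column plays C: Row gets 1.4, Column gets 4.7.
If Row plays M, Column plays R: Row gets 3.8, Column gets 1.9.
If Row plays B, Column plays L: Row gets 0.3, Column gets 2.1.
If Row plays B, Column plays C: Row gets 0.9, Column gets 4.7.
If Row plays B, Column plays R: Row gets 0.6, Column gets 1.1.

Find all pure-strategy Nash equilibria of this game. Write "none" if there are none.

(T, L): Row gets 5, best alternative 0.5; Column gets 5.1, best alternative 2.7. No profitable deviation — NE.
(T, C): Row can switch to M (0.6 → 1.4). Not NE.
(T, R): Column can switch to L (2.7 → 5.1). Not NE.
(M, L): Row can switch to T (0.5 → 5). Not NE.
(M, C): Column can switch to L (4.7 → 5.1). Not NE.
(M, R): Row can switch to T (3.8 → 4.3). Not NE.
(B, L): Row can switch to T (0.3 → 5). Not NE.
(B, C): Row can switch to M (0.9 → 1.4). Not NE.
(B, R): Row can switch to T (0.6 → 4.3). Not NE.

The unique pure-strategy Nash equilibrium is (T, L).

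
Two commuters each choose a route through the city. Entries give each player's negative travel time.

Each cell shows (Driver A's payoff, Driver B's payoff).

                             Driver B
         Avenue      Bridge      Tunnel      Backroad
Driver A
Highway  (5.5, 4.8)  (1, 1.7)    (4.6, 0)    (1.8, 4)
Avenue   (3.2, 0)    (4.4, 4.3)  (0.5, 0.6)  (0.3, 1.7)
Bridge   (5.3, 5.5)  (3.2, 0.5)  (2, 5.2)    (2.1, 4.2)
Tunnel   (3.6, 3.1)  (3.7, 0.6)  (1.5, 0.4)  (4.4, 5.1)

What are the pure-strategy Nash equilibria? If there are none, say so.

(Highway, Avenue): Driver A gets 5.5, best alternative 5.3; Driver B gets 4.8, best alternative 4. No profitable deviation — NE.
(Highway, Bridge): Driver A can switch to Avenue (1 → 4.4). Not NE.
(Highway, Tunnel): Driver B can switch to Avenue (0 → 4.8). Not NE.
(Highway, Backroad): Driver A can switch to Bridge (1.8 → 2.1). Not NE.
(Avenue, Avenue): Driver A can switch to Highway (3.2 → 5.5). Not NE.
(Avenue, Bridge): Driver A gets 4.4, best alternative 3.7; Driver B gets 4.3, best alternative 1.7. No profitable deviation — NE.
(Avenue, Tunnel): Driver A can switch to Highway (0.5 → 4.6). Not NE.
(Avenue, Backroad): Driver A can switch to Highway (0.3 → 1.8). Not NE.
(Tunnel, Backroad): Driver A gets 4.4, best alternative 2.1; Driver B gets 5.1, best alternative 3.1. No profitable deviation — NE.
(The remaining 7 profiles each have a profitable deviation by the same check.)

Pure-strategy Nash equilibria: (Highway, Avenue); (Avenue, Bridge); (Tunnel, Backroad)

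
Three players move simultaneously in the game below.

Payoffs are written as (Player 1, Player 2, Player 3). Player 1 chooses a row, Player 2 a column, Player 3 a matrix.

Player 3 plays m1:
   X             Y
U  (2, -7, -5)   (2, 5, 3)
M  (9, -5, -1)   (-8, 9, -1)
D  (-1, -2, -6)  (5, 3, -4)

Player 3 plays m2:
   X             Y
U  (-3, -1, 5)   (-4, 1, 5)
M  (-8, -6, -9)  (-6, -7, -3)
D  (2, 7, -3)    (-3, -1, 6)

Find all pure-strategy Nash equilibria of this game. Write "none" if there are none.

(U, X, m1): Player 1 can switch to M (2 → 9). Not NE.
(U, X, m2): Player 1 can switch to D (-3 → 2). Not NE.
(U, Y, m1): Player 1 can switch to D (2 → 5). Not NE.
(U, Y, m2): Player 1 can switch to D (-4 → -3). Not NE.
(M, X, m1): Player 2 can switch to Y (-5 → 9). Not NE.
(M, X, m2): Player 1 can switch to U (-8 → -3). Not NE.
(M, Y, m1): Player 1 can switch to U (-8 → 2). Not NE.
(M, Y, m2): Player 1 can switch to U (-6 → -4). Not NE.
(D, X, m1): Player 1 can switch to U (-1 → 2). Not NE.
(D, X, m2): Player 1 gets 2, best alternative -3; Player 2 gets 7, best alternative -1; Player 3 gets -3, best alternative -6. No profitable deviation — NE.
(D, Y, m1): Player 3 can switch to m2 (-4 → 6). Not NE.
(The remaining 1 profile has a profitable deviation by the same check.)

(D, X, m2)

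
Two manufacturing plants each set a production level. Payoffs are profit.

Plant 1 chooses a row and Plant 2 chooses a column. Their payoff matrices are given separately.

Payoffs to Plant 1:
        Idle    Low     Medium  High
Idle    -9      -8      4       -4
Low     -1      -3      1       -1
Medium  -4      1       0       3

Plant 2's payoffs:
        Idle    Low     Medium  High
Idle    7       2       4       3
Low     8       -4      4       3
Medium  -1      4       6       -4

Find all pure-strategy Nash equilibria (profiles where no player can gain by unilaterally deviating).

(Idle, Idle): Plant 1 can switch to Low (-9 → -1). Not NE.
(Idle, Low): Plant 1 can switch to Low (-8 → -3). Not NE.
(Idle, Medium): Plant 2 can switch to Idle (4 → 7). Not NE.
(Idle, High): Plant 1 can switch to Low (-4 → -1). Not NE.
(Low, Idle): Plant 1 gets -1, best alternative -4; Plant 2 gets 8, best alternative 4. No profitable deviation — NE.
(Low, Low): Plant 1 can switch to Medium (-3 → 1). Not NE.
(Low, Medium): Plant 1 can switch to Idle (1 → 4). Not NE.
(Low, High): Plant 1 can switch to Medium (-1 → 3). Not NE.
(Medium, Idle): Plant 1 can switch to Low (-4 → -1). Not NE.
(Medium, Low): Plant 2 can switch to Medium (4 → 6). Not NE.
(Medium, Medium): Plant 1 can switch to Idle (0 → 4). Not NE.
(Medium, High): Plant 2 can switch to Idle (-4 → -1). Not NE.

The unique pure-strategy Nash equilibrium is (Low, Idle).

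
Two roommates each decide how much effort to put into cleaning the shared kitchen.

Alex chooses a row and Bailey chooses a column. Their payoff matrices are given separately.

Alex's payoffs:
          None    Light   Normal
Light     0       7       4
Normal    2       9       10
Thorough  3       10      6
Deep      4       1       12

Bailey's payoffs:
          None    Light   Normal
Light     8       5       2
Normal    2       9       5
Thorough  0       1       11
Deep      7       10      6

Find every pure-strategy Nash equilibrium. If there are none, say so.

For each strategy profile, look for a profitable unilateral deviation.
(Light, None): Alex can switch to Normal (0 → 2). Not NE.
(Light, Light): Alex can switch to Normal (7 → 9). Not NE.
(Light, Normal): Alex can switch to Normal (4 → 10). Not NE.
(Normal, None): Alex can switch to Thorough (2 → 3). Not NE.
(Normal, Light): Alex can switch to Thorough (9 → 10). Not NE.
(Normal, Normal): Alex can switch to Deep (10 → 12). Not NE.
(Thorough, None): Alex can switch to Deep (3 → 4). Not NE.
(Thorough, Light): Bailey can switch to Normal (1 → 11). Not NE.
(Thorough, Normal): Alex can switch to Normal (6 → 10). Not NE.
(Deep, None): Bailey can switch to Light (7 → 10). Not NE.
(Deep, Light): Alex can switch to Light (1 → 7). Not NE.
(Deep, Normal): Bailey can switch to None (6 → 7). Not NE.

No pure-strategy Nash equilibrium.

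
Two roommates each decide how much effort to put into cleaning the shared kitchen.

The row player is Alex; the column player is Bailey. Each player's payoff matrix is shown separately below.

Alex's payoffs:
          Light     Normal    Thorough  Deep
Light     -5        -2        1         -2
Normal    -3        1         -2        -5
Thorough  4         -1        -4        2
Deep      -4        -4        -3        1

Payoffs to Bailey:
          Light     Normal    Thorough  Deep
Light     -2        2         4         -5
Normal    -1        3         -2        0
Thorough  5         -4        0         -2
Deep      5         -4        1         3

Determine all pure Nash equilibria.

The pure Nash equilibria are (Light, Thorough); (Normal, Normal); (Thorough, Light).

For each strategy profile, look for a profitable unilateral deviation.
(Light, Light): Alex can switch to Normal (-5 → -3). Not NE.
(Light, Normal): Alex can switch to Normal (-2 → 1). Not NE.
(Light, Thorough): Alex gets 1, best alternative -2; Bailey gets 4, best alternative 2. No profitable deviation — NE.
(Light, Deep): Alex can switch to Thorough (-2 → 2). Not NE.
(Normal, Light): Alex can switch to Thorough (-3 → 4). Not NE.
(Normal, Normal): Alex gets 1, best alternative -1; Bailey gets 3, best alternative 0. No profitable deviation — NE.
(Normal, Thorough): Alex can switch to Light (-2 → 1). Not NE.
(Normal, Deep): Alex can switch to Light (-5 → -2). Not NE.
(Thorough, Light): Alex gets 4, best alternative -3; Bailey gets 5, best alternative 0. No profitable deviation — NE.
(Thorough, Normal): Alex can switch to Normal (-1 → 1). Not NE.
(Thorough, Thorough): Alex can switch to Light (-4 → 1). Not NE.
(The remaining 5 profiles each have a profitable deviation by the same check.)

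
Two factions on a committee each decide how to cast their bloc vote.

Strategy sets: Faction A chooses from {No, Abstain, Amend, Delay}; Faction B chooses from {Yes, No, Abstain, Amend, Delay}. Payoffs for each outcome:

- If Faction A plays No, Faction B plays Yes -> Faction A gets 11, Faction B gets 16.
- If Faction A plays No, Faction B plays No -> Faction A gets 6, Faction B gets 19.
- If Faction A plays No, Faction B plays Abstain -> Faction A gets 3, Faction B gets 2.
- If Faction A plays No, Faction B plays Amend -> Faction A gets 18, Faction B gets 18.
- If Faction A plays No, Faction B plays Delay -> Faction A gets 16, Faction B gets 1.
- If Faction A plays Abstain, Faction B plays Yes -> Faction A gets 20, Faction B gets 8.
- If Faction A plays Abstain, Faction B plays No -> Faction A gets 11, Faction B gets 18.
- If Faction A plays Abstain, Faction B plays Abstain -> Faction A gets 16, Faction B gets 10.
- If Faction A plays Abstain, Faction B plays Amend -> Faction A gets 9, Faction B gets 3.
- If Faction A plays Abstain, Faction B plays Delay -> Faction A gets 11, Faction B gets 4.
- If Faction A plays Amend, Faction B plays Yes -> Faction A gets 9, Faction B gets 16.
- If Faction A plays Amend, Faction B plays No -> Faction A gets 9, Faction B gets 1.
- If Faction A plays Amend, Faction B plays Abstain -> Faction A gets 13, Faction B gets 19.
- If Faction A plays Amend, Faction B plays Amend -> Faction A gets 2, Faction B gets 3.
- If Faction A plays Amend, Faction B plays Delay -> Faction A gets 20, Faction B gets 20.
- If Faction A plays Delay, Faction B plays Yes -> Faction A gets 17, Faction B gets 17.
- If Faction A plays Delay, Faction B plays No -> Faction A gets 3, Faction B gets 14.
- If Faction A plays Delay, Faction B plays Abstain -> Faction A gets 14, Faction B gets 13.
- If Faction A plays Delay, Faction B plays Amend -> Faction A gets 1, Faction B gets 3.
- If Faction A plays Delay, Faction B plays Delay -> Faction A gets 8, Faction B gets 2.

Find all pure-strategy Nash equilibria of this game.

For each strategy profile, look for a profitable unilateral deviation.
(No, Yes): Faction A can switch to Abstain (11 → 20). Not NE.
(No, No): Faction A can switch to Abstain (6 → 11). Not NE.
(No, Abstain): Faction A can switch to Abstain (3 → 16). Not NE.
(No, Amend): Faction B can switch to No (18 → 19). Not NE.
(No, Delay): Faction A can switch to Amend (16 → 20). Not NE.
(Abstain, Yes): Faction B can switch to No (8 → 18). Not NE.
(Abstain, No): Faction A gets 11, best alternative 9; Faction B gets 18, best alternative 10. No profitable deviation — NE.
(Amend, Delay): Faction A gets 20, best alternative 16; Faction B gets 20, best alternative 19. No profitable deviation — NE.
(The remaining 12 profiles each have a profitable deviation by the same check.)

(Abstain, No), (Amend, Delay)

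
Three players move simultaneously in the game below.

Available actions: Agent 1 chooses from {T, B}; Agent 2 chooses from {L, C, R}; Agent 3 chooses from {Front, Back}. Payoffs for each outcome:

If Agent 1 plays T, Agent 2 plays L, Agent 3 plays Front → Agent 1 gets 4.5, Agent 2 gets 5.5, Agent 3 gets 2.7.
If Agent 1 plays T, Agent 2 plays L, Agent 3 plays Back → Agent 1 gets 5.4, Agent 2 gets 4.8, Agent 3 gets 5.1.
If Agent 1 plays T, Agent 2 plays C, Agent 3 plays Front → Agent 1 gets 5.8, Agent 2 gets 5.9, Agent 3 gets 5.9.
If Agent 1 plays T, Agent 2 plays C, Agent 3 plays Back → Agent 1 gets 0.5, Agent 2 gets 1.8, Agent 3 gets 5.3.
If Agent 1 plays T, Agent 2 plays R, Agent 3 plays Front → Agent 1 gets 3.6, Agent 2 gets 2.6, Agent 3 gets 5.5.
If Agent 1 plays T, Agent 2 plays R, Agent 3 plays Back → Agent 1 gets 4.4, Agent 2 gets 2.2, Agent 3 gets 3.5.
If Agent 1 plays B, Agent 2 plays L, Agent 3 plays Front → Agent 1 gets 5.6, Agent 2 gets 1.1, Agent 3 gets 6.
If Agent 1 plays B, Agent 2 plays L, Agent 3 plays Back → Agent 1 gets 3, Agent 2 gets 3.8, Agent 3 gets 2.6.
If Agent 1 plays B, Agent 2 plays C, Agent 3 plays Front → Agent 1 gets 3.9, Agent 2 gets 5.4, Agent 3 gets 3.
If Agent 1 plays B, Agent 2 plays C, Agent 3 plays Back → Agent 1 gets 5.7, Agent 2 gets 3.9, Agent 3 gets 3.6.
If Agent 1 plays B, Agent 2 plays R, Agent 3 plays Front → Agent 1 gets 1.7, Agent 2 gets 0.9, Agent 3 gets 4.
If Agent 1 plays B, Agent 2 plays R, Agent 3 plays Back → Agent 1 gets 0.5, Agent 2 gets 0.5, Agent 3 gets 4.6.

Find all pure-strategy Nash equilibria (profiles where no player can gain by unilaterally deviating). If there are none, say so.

The pure Nash equilibria are (T, L, Back), (T, C, Front), (B, C, Back).

For each player, find the best response to each opponent profile; mutual best responses are the pure NE.
Agent 1 against (L, Front): payoffs 4.5, 5.6 → best response B.
Agent 1 against (L, Back): payoffs 5.4, 3 → best response T.
Agent 1 against (C, Front): payoffs 5.8, 3.9 → best response T.
Agent 1 against (C, Back): payoffs 0.5, 5.7 → best response B.
Agent 1 against (R, Front): payoffs 3.6, 1.7 → best response T.
Agent 1 against (R, Back): payoffs 4.4, 0.5 → best response T.
Agent 2 against (T, Front): payoffs 5.5, 5.9, 2.6 → best response C.
Agent 2 against (T, Back): payoffs 4.8, 1.8, 2.2 → best response L.
Agent 2 against (B, Front): payoffs 1.1, 5.4, 0.9 → best response C.
Agent 2 against (B, Back): payoffs 3.8, 3.9, 0.5 → best response C.
Agent 3 against (T, L): payoffs 2.7, 5.1 → best response Back.
Agent 3 against (T, C): payoffs 5.9, 5.3 → best response Front.
Agent 3 against (T, R): payoffs 5.5, 3.5 → best response Front.
Agent 3 against (B, L): payoffs 6, 2.6 → best response Front.
Agent 3 against (B, C): payoffs 3, 3.6 → best response Back.
Agent 3 against (B, R): payoffs 4, 4.6 → best response Back.
Mutual best responses: (T, L, Back); (T, C, Front); (B, C, Back).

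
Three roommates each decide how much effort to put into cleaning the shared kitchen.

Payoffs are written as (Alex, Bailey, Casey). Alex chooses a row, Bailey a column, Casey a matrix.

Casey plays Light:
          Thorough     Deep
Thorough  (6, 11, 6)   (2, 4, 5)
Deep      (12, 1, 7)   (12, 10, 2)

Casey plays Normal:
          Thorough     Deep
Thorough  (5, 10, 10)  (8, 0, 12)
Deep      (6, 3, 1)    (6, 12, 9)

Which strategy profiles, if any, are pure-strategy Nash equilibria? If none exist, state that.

For each player, find the best response to each opponent profile; mutual best responses are the pure NE.
Alex against (Thorough, Light): payoffs 6, 12 → best response Deep.
Alex against (Thorough, Normal): payoffs 5, 6 → best response Deep.
Alex against (Deep, Light): payoffs 2, 12 → best response Deep.
Alex against (Deep, Normal): payoffs 8, 6 → best response Thorough.
Bailey against (Thorough, Light): payoffs 11, 4 → best response Thorough.
Bailey against (Thorough, Normal): payoffs 10, 0 → best response Thorough.
Bailey against (Deep, Light): payoffs 1, 10 → best response Deep.
Bailey against (Deep, Normal): payoffs 3, 12 → best response Deep.
Casey against (Thorough, Thorough): payoffs 6, 10 → best response Normal.
Casey against (Thorough, Deep): payoffs 5, 12 → best response Normal.
Casey against (Deep, Thorough): payoffs 7, 1 → best response Light.
Casey against (Deep, Deep): payoffs 2, 9 → best response Normal.
No profile is a mutual best response for all players.

none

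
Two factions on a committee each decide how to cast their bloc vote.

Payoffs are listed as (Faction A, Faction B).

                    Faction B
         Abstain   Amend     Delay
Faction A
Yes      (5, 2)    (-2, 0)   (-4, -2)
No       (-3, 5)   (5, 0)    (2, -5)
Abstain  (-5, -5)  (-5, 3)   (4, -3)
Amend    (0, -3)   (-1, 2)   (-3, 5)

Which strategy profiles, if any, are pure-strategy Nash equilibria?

(Yes, Abstain): Faction A gets 5, best alternative 0; Faction B gets 2, best alternative 0. No profitable deviation — NE.
(Yes, Amend): Faction A can switch to No (-2 → 5). Not NE.
(Yes, Delay): Faction A can switch to No (-4 → 2). Not NE.
(No, Abstain): Faction A can switch to Yes (-3 → 5). Not NE.
(No, Amend): Faction B can switch to Abstain (0 → 5). Not NE.
(No, Delay): Faction A can switch to Abstain (2 → 4). Not NE.
(Abstain, Abstain): Faction A can switch to Yes (-5 → 5). Not NE.
(Abstain, Amend): Faction A can switch to Yes (-5 → -2). Not NE.
(Abstain, Delay): Faction B can switch to Amend (-3 → 3). Not NE.
(Amend, Abstain): Faction A can switch to Yes (0 → 5). Not NE.
(Amend, Amend): Faction A can switch to No (-1 → 5). Not NE.
(The remaining 1 profile has a profitable deviation by the same check.)

(Yes, Abstain)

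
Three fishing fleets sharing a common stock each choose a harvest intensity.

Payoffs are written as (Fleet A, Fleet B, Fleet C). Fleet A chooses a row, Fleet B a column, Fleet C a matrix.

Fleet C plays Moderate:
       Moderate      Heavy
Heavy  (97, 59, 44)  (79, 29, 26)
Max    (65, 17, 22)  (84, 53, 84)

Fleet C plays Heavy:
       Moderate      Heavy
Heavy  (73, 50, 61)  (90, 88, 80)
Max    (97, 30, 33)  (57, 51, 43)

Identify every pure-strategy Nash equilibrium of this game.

Pure-strategy Nash equilibria: (Heavy, Heavy, Heavy) and (Max, Heavy, Moderate)

For each strategy profile, look for a profitable unilateral deviation.
(Heavy, Moderate, Moderate): Fleet C can switch to Heavy (44 → 61). Not NE.
(Heavy, Moderate, Heavy): Fleet A can switch to Max (73 → 97). Not NE.
(Heavy, Heavy, Moderate): Fleet A can switch to Max (79 → 84). Not NE.
(Heavy, Heavy, Heavy): Fleet A gets 90, best alternative 57; Fleet B gets 88, best alternative 50; Fleet C gets 80, best alternative 26. No profitable deviation — NE.
(Max, Moderate, Moderate): Fleet A can switch to Heavy (65 → 97). Not NE.
(Max, Moderate, Heavy): Fleet B can switch to Heavy (30 → 51). Not NE.
(Max, Heavy, Moderate): Fleet A gets 84, best alternative 79; Fleet B gets 53, best alternative 17; Fleet C gets 84, best alternative 43. No profitable deviation — NE.
(Max, Heavy, Heavy): Fleet A can switch to Heavy (57 → 90). Not NE.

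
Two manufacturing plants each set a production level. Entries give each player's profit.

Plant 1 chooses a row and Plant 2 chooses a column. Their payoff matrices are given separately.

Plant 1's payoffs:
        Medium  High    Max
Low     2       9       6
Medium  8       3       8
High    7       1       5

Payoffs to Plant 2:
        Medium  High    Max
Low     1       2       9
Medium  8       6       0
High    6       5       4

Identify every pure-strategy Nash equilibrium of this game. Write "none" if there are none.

Pure NE: (Medium, Medium)

Mark each player's best response to every combination of opponents' strategies; a profile where every player is best-responding is a pure Nash equilibrium.
Plant 1 against Medium: payoffs 2, 8, 7 → best response Medium.
Plant 1 against High: payoffs 9, 3, 1 → best response Low.
Plant 1 against Max: payoffs 6, 8, 5 → best response Medium.
Plant 2 against Low: payoffs 1, 2, 9 → best response Max.
Plant 2 against Medium: payoffs 8, 6, 0 → best response Medium.
Plant 2 against High: payoffs 6, 5, 4 → best response Medium.
Mutual best responses: (Medium, Medium).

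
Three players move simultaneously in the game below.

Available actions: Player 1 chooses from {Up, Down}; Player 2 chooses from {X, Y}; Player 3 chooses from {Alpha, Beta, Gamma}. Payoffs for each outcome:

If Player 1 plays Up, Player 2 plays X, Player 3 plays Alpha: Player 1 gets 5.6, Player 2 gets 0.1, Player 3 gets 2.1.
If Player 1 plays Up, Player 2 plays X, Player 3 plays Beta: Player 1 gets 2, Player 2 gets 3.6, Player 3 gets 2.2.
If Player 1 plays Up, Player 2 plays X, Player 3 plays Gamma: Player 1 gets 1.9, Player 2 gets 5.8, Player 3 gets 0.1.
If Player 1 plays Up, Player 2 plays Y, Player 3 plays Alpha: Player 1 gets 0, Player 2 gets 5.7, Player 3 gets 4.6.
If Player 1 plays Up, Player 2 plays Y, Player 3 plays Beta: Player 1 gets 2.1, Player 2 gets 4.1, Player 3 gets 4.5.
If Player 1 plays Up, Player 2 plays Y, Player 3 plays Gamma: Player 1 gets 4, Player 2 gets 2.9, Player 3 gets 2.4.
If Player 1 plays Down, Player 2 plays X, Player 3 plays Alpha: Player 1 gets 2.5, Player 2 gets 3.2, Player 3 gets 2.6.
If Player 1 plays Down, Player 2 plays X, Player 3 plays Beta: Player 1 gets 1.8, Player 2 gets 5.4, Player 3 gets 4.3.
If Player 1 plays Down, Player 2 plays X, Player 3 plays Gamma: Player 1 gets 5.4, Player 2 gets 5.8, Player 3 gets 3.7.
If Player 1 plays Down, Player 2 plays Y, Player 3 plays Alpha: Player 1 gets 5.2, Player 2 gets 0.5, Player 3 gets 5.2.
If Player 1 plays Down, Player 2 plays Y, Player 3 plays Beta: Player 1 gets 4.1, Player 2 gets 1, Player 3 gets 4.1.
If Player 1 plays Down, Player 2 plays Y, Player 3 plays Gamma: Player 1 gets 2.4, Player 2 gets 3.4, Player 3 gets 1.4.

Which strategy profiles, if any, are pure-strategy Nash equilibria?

Mark each player's best response to every combination of opponents' strategies; a profile where every player is best-responding is a pure Nash equilibrium.
Player 1 against (X, Alpha): payoffs 5.6, 2.5 → best response Up.
Player 1 against (X, Beta): payoffs 2, 1.8 → best response Up.
Player 1 against (X, Gamma): payoffs 1.9, 5.4 → best response Down.
Player 1 against (Y, Alpha): payoffs 0, 5.2 → best response Down.
Player 1 against (Y, Beta): payoffs 2.1, 4.1 → best response Down.
Player 1 against (Y, Gamma): payoffs 4, 2.4 → best response Up.
Player 2 against (Up, Alpha): payoffs 0.1, 5.7 → best response Y.
Player 2 against (Up, Beta): payoffs 3.6, 4.1 → best response Y.
Player 2 against (Up, Gamma): payoffs 5.8, 2.9 → best response X.
Player 2 against (Down, Alpha): payoffs 3.2, 0.5 → best response X.
Player 2 against (Down, Beta): payoffs 5.4, 1 → best response X.
Player 2 against (Down, Gamma): payoffs 5.8, 3.4 → best response X.
Player 3 against (Up, X): payoffs 2.1, 2.2, 0.1 → best response Beta.
Player 3 against (Up, Y): payoffs 4.6, 4.5, 2.4 → best response Alpha.
Player 3 against (Down, X): payoffs 2.6, 4.3, 3.7 → best response Beta.
Player 3 against (Down, Y): payoffs 5.2, 4.1, 1.4 → best response Alpha.
No profile is a mutual best response for all players.

none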